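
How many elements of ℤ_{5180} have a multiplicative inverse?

1728

Prime factorization: 5180 = 2^2 · 5 · 7 · 37.
φ(2^2) = 2^1·(2−1) = 2·1 = 2.
φ(5) = 5 − 1 = 4.
φ(7) = 7 − 1 = 6.
φ(37) = 37 − 1 = 36.
Multiply: 2 · 4 · 6 · 36 = 1728.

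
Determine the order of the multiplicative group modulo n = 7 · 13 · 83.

φ(7553) = 7553 · (1 − 1/7) · (1 − 1/13) · (1 − 1/83)
       = 7553 · 5904/7553 = 5904.

5904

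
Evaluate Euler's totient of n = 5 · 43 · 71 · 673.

7902720

φ(5) = 5 − 1 = 4.
φ(43) = 43 − 1 = 42.
φ(71) = 71 − 1 = 70.
φ(673) = 673 − 1 = 672.
Multiply: 4 · 42 · 70 · 672 = 7902720.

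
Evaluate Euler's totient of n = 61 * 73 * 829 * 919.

3283649280

φ(61) = 61 − 1 = 60.
φ(73) = 73 − 1 = 72.
φ(829) = 829 − 1 = 828.
φ(919) = 919 − 1 = 918.
Multiply: 60 · 72 · 828 · 918 = 3283649280.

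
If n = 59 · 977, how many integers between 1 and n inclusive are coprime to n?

φ(59) = 59 − 1 = 58.
φ(977) = 977 − 1 = 976.
Since φ is multiplicative, φ(57643) = 58 · 976 = 56608.

56608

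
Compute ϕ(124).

Factor 124: 124 = 2^2 · 31.
φ(2^2) = 2^2 − 2^1 = 4 − 2 = 2.
φ(31) = 31 − 1 = 30.
Multiply: 2 · 30 = 60.

60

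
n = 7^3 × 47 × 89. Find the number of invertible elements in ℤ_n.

1190112

φ(1434769) = 1434769 · (1 − 1/7) · (1 − 1/47) · (1 − 1/89)
       = 1434769 · 24288/29281 = 1190112.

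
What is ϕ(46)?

22

Prime factorization: 46 = 2 × 23.
φ(46) = 46 · (1 − 1/2) · (1 − 1/23)
       = 46 · 22/46 = 22.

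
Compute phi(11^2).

110

φ(121) = 121 · (1 − 1/11)
       = 121 · 10/11 = 110.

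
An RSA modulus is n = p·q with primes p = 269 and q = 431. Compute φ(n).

φ(269) = 269 − 1 = 268.
φ(431) = 431 − 1 = 430.
Multiply: 268 · 430 = 115240.

115240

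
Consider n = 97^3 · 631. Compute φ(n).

569056320

φ(97^3) = 97^2·(97−1) = 9409·96 = 903264.
φ(631) = 631 − 1 = 630.
Since φ is multiplicative, φ(575896663) = 903264 · 630 = 569056320.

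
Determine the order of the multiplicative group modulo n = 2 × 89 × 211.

φ(2) = 2 − 1 = 1.
φ(89) = 89 − 1 = 88.
φ(211) = 211 − 1 = 210.
Multiply: 1 · 88 · 210 = 18480.

18480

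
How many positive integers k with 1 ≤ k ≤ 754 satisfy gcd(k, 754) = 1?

336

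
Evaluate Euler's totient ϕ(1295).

864

1295 = 5 · 7 · 37.
φ(5) = 5 − 1 = 4.
φ(7) = 7 − 1 = 6.
φ(37) = 37 − 1 = 36.
φ(1295) = 4 × 6 × 36 = 864.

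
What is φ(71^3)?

352870

φ(71^3) = 71^2·(71−1) = 5041·70 = 352870.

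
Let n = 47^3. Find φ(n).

φ(103823) = 103823 · (1 − 1/47)
       = 103823 · 46/47 = 101614.

101614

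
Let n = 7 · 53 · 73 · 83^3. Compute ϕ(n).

12689868672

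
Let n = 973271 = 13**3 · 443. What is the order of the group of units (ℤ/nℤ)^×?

896376

φ(973271) = 973271 · (1 − 1/13) · (1 − 1/443)
       = 973271 · 5304/5759 = 896376.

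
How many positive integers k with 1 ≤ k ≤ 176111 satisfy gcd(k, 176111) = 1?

142560

Factor 176111: 176111 = 13 · 19 · 23 · 31.
φ(13) = 13 − 1 = 12.
φ(19) = 19 − 1 = 18.
φ(23) = 23 − 1 = 22.
φ(31) = 31 − 1 = 30.
Since φ is multiplicative, φ(176111) = 12 · 18 · 22 · 30 = 142560.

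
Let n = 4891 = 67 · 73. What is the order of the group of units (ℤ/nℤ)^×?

φ(4891) = 4891 · (1 − 1/67) · (1 − 1/73)
       = 4891 · 4752/4891 = 4752.

4752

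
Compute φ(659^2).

φ(659^2) = 659^2 − 659^1 = 434281 − 659 = 433622.

433622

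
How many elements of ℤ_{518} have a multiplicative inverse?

Prime factorization: 518 = 2 · 7 · 37.
φ(2) = 2 − 1 = 1.
φ(7) = 7 − 1 = 6.
φ(37) = 37 − 1 = 36.
φ(518) = 1 × 6 × 36 = 216.

216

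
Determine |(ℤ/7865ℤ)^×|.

5280

7865 = 5 · 11^2 · 13.
φ(7865) = 7865 · (1 − 1/5) · (1 − 1/11) · (1 − 1/13)
       = 7865 · 480/715 = 5280.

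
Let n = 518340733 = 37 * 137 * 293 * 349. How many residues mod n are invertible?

φ(518340733) = 518340733 · (1 − 1/37) · (1 − 1/137) · (1 − 1/293) · (1 − 1/349)
       = 518340733 · 497511936/518340733 = 497511936.

497511936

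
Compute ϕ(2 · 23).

φ(2) = 2 − 1 = 1.
φ(23) = 23 − 1 = 22.
Since φ is multiplicative, φ(46) = 1 · 22 = 22.

22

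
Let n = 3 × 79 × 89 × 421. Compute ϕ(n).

φ(3) = 3 − 1 = 2.
φ(79) = 79 − 1 = 78.
φ(89) = 89 − 1 = 88.
φ(421) = 421 − 1 = 420.
Since φ is multiplicative, φ(8880153) = 2 · 78 · 88 · 420 = 5765760.

5765760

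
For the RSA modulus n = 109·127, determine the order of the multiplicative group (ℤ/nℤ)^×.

13608

φ(109) = 109 − 1 = 108.
φ(127) = 127 − 1 = 126.
Since φ is multiplicative, φ(13843) = 108 · 126 = 13608.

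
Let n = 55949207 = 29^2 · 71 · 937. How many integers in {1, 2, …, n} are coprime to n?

φ(29^2) = 29^2 − 29^1 = 841 − 29 = 812.
φ(71) = 71 − 1 = 70.
φ(937) = 937 − 1 = 936.
Multiply: 812 · 70 · 936 = 53202240.

53202240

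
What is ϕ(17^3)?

φ(4913) = 4913 · (1 − 1/17)
       = 4913 · 16/17 = 4624.

4624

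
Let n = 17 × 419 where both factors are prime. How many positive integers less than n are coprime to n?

6688

φ(pq) = (p−1)(q−1) = 16 · 418 = 6688.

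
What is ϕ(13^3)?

2028

φ(13^3) = 13^3 − 13^2 = 2197 − 169 = 2028.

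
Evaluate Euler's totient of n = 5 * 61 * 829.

198720

φ(252845) = 252845 · (1 − 1/5) · (1 − 1/61) · (1 − 1/829)
       = 252845 · 198720/252845 = 198720.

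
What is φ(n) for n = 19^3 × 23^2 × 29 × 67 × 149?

φ(1050450383377) = 1050450383377 · (1 − 1/19) · (1 − 1/23) · (1 − 1/29) · (1 − 1/67) · (1 − 1/149)
       = 1050450383377 · 108307584/126514559 = 899277869952.

899277869952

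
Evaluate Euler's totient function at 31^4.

φ(31^4) = 31^4 − 31^3 = 923521 − 29791 = 893730.

893730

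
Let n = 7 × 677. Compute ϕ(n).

4056

φ(7) = 7 − 1 = 6.
φ(677) = 677 − 1 = 676.
φ(4739) = 6 × 676 = 4056.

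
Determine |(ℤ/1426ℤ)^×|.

1426 = 2 · 23 · 31.
φ(1426) = 1426 · (1 − 1/2) · (1 − 1/23) · (1 − 1/31)
       = 1426 · 660/1426 = 660.

660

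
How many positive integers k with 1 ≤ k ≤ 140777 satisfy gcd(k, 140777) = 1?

104832

140777 = 7^2 · 13^2 · 17.
φ(140777) = 140777 · (1 − 1/7) · (1 − 1/13) · (1 − 1/17)
       = 140777 · 1152/1547 = 104832.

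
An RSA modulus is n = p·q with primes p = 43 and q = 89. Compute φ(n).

3696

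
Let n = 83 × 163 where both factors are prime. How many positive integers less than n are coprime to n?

13284

φ(pq) = (p−1)(q−1) = 82 · 162 = 13284.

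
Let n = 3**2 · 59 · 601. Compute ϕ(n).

208800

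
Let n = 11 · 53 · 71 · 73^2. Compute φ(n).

φ(11) = 11 − 1 = 10.
φ(53) = 53 − 1 = 52.
φ(71) = 71 − 1 = 70.
φ(73^2) = 73^1·(73−1) = 73·72 = 5256.
φ(220583297) = 10 × 52 × 70 × 5256 = 191318400.

191318400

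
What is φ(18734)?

8064

Factor 18734: 18734 = 2 * 17 * 19 * 29.
φ(2) = 2 − 1 = 1.
φ(17) = 17 − 1 = 16.
φ(19) = 19 − 1 = 18.
φ(29) = 29 − 1 = 28.
Multiply: 1 · 16 · 18 · 28 = 8064.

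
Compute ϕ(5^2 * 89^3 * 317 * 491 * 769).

1657818813235200

φ(2109488308654175) = 2109488308654175 · (1 − 1/5) · (1 − 1/89) · (1 − 1/317) · (1 − 1/491) · (1 − 1/769)
       = 2109488308654175 · 41858826240/53263181635 = 1657818813235200.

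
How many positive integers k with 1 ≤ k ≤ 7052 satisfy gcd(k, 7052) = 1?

Prime factorization: 7052 = 2^2 × 41 × 43.
φ(7052) = 7052 · (1 − 1/2) · (1 − 1/41) · (1 − 1/43)
       = 7052 · 1680/3526 = 3360.

3360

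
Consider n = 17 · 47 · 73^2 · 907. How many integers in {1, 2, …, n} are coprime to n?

3504784896

φ(17) = 17 − 1 = 16.
φ(47) = 47 − 1 = 46.
φ(73^2) = 73^2 − 73^1 = 5329 − 73 = 5256.
φ(907) = 907 − 1 = 906.
φ(3861888997) = 16 × 46 × 5256 × 906 = 3504784896.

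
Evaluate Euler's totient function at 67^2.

φ(4489) = 4489 · (1 − 1/67)
       = 4489 · 66/67 = 4422.

4422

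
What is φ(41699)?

First factor: 41699 = 7^2 · 23 · 37.
φ(7^2) = 7^1·(7−1) = 7·6 = 42.
φ(23) = 23 − 1 = 22.
φ(37) = 37 − 1 = 36.
Since φ is multiplicative, φ(41699) = 42 · 22 · 36 = 33264.

33264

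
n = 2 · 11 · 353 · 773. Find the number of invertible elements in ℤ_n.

2717440

φ(6003118) = 6003118 · (1 − 1/2) · (1 − 1/11) · (1 − 1/353) · (1 − 1/773)
       = 6003118 · 2717440/6003118 = 2717440.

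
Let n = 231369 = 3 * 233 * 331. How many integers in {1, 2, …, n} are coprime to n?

153120

φ(231369) = 231369 · (1 − 1/3) · (1 − 1/233) · (1 − 1/331)
       = 231369 · 153120/231369 = 153120.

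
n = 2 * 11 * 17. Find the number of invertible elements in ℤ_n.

160

φ(374) = 374 · (1 − 1/2) · (1 − 1/11) · (1 − 1/17)
       = 374 · 160/374 = 160.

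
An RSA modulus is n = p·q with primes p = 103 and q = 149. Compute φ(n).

15096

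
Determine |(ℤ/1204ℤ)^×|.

1204 = 2**2 × 7 × 43.
φ(1204) = 1204 · (1 − 1/2) · (1 − 1/7) · (1 − 1/43)
       = 1204 · 252/602 = 504.

504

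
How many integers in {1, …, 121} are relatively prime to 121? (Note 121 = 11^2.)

110

φ(121) = 121 · (1 − 1/11)
       = 121 · 10/11 = 110.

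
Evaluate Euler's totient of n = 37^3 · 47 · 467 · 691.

φ(37^3) = 37^2·(37−1) = 1369·36 = 49284.
φ(47) = 47 − 1 = 46.
φ(467) = 467 − 1 = 466.
φ(691) = 691 − 1 = 690.
φ(768241843627) = 49284 × 46 × 466 × 690 = 728951758560.

728951758560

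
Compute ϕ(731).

672

Factor 731: 731 = 17 · 43.
φ(731) = 731 · (1 − 1/17) · (1 − 1/43)
       = 731 · 672/731 = 672.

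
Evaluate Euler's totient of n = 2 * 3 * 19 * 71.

φ(8094) = 8094 · (1 − 1/2) · (1 − 1/3) · (1 − 1/19) · (1 − 1/71)
       = 8094 · 2520/8094 = 2520.

2520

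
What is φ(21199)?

18816

Prime factorization: 21199 = 17 * 29 * 43.
φ(21199) = 21199 · (1 − 1/17) · (1 − 1/29) · (1 − 1/43)
       = 21199 · 18816/21199 = 18816.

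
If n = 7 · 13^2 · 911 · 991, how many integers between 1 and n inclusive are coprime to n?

843242400

φ(1068013583) = 1068013583 · (1 − 1/7) · (1 − 1/13) · (1 − 1/911) · (1 − 1/991)
       = 1068013583 · 64864800/82154891 = 843242400.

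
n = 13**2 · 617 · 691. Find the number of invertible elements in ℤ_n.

66306240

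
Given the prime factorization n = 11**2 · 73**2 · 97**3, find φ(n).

φ(588499764457) = 588499764457 · (1 − 1/11) · (1 − 1/73) · (1 − 1/97)
       = 588499764457 · 69120/77891 = 522231114240.

522231114240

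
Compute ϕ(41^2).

φ(41^2) = 41^2 − 41^1 = 1681 − 41 = 1640.

1640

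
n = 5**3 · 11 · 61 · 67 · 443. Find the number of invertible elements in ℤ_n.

1750320000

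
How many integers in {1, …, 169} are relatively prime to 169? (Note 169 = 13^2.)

φ(13^2) = 13^2 − 13^1 = 169 − 13 = 156.

156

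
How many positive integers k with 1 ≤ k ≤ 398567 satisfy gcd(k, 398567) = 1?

332640

398567 = 13 * 23 * 31 * 43.
φ(398567) = 398567 · (1 − 1/13) · (1 − 1/23) · (1 − 1/31) · (1 − 1/43)
       = 398567 · 332640/398567 = 332640.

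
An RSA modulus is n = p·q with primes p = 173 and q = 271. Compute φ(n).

For distinct primes, φ(pq) = (p−1)(q−1) = 172 × 270 = 46440.

46440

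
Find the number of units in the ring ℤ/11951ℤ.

10368

Prime factorization: 11951 = 17 × 19 × 37.
φ(17) = 17 − 1 = 16.
φ(19) = 19 − 1 = 18.
φ(37) = 37 − 1 = 36.
φ(11951) = 16 × 18 × 36 = 10368.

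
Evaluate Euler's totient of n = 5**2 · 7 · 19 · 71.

φ(5^2) = 5^1·(5−1) = 5·4 = 20.
φ(7) = 7 − 1 = 6.
φ(19) = 19 − 1 = 18.
φ(71) = 71 − 1 = 70.
Multiply: 20 · 6 · 18 · 70 = 151200.

151200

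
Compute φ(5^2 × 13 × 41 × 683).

6547200

φ(5^2) = 5^2 − 5^1 = 25 − 5 = 20.
φ(13) = 13 − 1 = 12.
φ(41) = 41 − 1 = 40.
φ(683) = 683 − 1 = 682.
Since φ is multiplicative, φ(9100975) = 20 · 12 · 40 · 682 = 6547200.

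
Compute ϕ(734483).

734483 = 19 · 29 · 31 · 43.
φ(734483) = 734483 · (1 − 1/19) · (1 − 1/29) · (1 − 1/31) · (1 − 1/43)
       = 734483 · 635040/734483 = 635040.

635040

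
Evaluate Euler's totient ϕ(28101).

First factor: 28101 = 3 × 17 × 19 × 29.
φ(3) = 3 − 1 = 2.
φ(17) = 17 − 1 = 16.
φ(19) = 19 − 1 = 18.
φ(29) = 29 − 1 = 28.
Multiply: 2 · 16 · 18 · 28 = 16128.

16128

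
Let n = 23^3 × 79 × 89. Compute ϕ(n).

φ(85546177) = 85546177 · (1 − 1/23) · (1 − 1/79) · (1 − 1/89)
       = 85546177 · 151008/161713 = 79883232.

79883232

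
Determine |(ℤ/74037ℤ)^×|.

74037 = 3 · 23 · 29 · 37.
φ(3) = 3 − 1 = 2.
φ(23) = 23 − 1 = 22.
φ(29) = 29 − 1 = 28.
φ(37) = 37 − 1 = 36.
φ(74037) = 2 × 22 × 28 × 36 = 44352.

44352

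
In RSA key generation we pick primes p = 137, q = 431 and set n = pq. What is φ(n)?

58480

φ(59047) = 59047 · (1 − 1/137) · (1 − 1/431)
       = 59047 · 58480/59047 = 58480.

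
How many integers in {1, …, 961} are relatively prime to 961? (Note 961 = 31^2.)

930

φ(31^2) = 31^1·(31−1) = 31·30 = 930.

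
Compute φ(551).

First factor: 551 = 19 · 29.
φ(19) = 19 − 1 = 18.
φ(29) = 29 − 1 = 28.
Since φ is multiplicative, φ(551) = 18 · 28 = 504.

504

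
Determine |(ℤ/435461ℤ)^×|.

435461 = 13 · 19 · 41 · 43.
φ(435461) = 435461 · (1 − 1/13) · (1 − 1/19) · (1 − 1/41) · (1 − 1/43)
       = 435461 · 362880/435461 = 362880.

362880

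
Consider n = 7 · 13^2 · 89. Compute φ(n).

82368

φ(105287) = 105287 · (1 − 1/7) · (1 − 1/13) · (1 − 1/89)
       = 105287 · 6336/8099 = 82368.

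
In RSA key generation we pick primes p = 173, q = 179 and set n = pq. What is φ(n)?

φ(n) = (p − 1)(q − 1) = (173−1)(179−1) = 172·178 = 30616.

30616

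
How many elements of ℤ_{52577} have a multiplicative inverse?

Factor 52577: 52577 = 7^2 · 29 · 37.
φ(52577) = 52577 · (1 − 1/7) · (1 − 1/29) · (1 − 1/37)
       = 52577 · 6048/7511 = 42336.

42336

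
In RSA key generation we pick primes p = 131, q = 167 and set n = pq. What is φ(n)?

For distinct primes, φ(pq) = (p−1)(q−1) = 130 × 166 = 21580.

21580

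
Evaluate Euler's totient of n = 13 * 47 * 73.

39744

φ(13) = 13 − 1 = 12.
φ(47) = 47 − 1 = 46.
φ(73) = 73 − 1 = 72.
Since φ is multiplicative, φ(44603) = 12 · 46 · 72 = 39744.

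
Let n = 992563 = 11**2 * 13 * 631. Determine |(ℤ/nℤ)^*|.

831600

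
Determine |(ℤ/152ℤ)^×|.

72

Prime factorization: 152 = 2^3 × 19.
φ(2^3) = 2^3 − 2^2 = 8 − 4 = 4.
φ(19) = 19 − 1 = 18.
Since φ is multiplicative, φ(152) = 4 · 18 = 72.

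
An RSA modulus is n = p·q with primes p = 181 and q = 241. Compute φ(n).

43200

For distinct primes, φ(pq) = (p−1)(q−1) = 180 × 240 = 43200.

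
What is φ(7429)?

6336

7429 = 17 * 19 * 23.
φ(17) = 17 − 1 = 16.
φ(19) = 19 − 1 = 18.
φ(23) = 23 − 1 = 22.
φ(7429) = 16 × 18 × 22 = 6336.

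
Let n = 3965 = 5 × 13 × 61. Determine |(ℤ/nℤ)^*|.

2880

φ(5) = 5 − 1 = 4.
φ(13) = 13 − 1 = 12.
φ(61) = 61 − 1 = 60.
φ(3965) = 4 × 12 × 60 = 2880.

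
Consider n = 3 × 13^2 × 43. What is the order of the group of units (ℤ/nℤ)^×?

φ(3) = 3 − 1 = 2.
φ(13^2) = 13^2 − 13^1 = 169 − 13 = 156.
φ(43) = 43 − 1 = 42.
φ(21801) = 2 × 156 × 42 = 13104.

13104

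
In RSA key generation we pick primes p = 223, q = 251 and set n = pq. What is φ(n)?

For distinct primes, φ(pq) = (p−1)(q−1) = 222 × 250 = 55500.

55500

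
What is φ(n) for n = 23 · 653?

φ(23) = 23 − 1 = 22.
φ(653) = 653 − 1 = 652.
Since φ is multiplicative, φ(15019) = 22 · 652 = 14344.

14344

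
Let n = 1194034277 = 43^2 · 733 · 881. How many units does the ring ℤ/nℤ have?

φ(43^2) = 43^2 − 43^1 = 1849 − 43 = 1806.
φ(733) = 733 − 1 = 732.
φ(881) = 881 − 1 = 880.
φ(1194034277) = 1806 × 732 × 880 = 1163352960.

1163352960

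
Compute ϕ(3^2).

6

φ(3^2) = 3^1·(3−1) = 3·2 = 6.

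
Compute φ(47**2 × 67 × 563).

80192904

φ(83325689) = 83325689 · (1 − 1/47) · (1 − 1/67) · (1 − 1/563)
       = 83325689 · 1706232/1772887 = 80192904.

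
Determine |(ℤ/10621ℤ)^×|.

Prime factorization: 10621 = 13 · 19 · 43.
φ(13) = 13 − 1 = 12.
φ(19) = 19 − 1 = 18.
φ(43) = 43 − 1 = 42.
φ(10621) = 12 × 18 × 42 = 9072.

9072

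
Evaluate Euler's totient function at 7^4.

φ(7^4) = 7^3·(7−1) = 343·6 = 2058.

2058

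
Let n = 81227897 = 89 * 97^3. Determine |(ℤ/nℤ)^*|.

φ(89) = 89 − 1 = 88.
φ(97^3) = 97^2·(97−1) = 9409·96 = 903264.
Since φ is multiplicative, φ(81227897) = 88 · 903264 = 79487232.

79487232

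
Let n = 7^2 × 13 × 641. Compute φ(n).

φ(408317) = 408317 · (1 − 1/7) · (1 − 1/13) · (1 − 1/641)
       = 408317 · 46080/58331 = 322560.

322560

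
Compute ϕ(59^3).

201898

φ(205379) = 205379 · (1 − 1/59)
       = 205379 · 58/59 = 201898.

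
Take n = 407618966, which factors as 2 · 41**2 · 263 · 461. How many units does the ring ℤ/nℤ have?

φ(407618966) = 407618966 · (1 − 1/2) · (1 − 1/41) · (1 − 1/263) · (1 − 1/461)
       = 407618966 · 4820800/9941926 = 197652800.

197652800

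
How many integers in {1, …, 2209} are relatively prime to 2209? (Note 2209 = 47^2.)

2162

φ(2209) = 2209 · (1 − 1/47)
       = 2209 · 46/47 = 2162.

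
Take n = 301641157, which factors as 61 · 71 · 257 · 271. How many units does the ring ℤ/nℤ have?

φ(61) = 61 − 1 = 60.
φ(71) = 71 − 1 = 70.
φ(257) = 257 − 1 = 256.
φ(271) = 271 − 1 = 270.
Since φ is multiplicative, φ(301641157) = 60 · 70 · 256 · 270 = 290304000.

290304000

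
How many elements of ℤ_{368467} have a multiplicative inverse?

302400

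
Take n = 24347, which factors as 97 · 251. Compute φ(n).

24000

φ(24347) = 24347 · (1 − 1/97) · (1 − 1/251)
       = 24347 · 24000/24347 = 24000.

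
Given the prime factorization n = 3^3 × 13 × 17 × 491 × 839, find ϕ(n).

φ(3^3) = 3^2·(3−1) = 9·2 = 18.
φ(13) = 13 − 1 = 12.
φ(17) = 17 − 1 = 16.
φ(491) = 491 − 1 = 490.
φ(839) = 839 − 1 = 838.
Since φ is multiplicative, φ(2458099683) = 18 · 12 · 16 · 490 · 838 = 1419102720.

1419102720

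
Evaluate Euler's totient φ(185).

144

Factor 185: 185 = 5 · 37.
φ(185) = 185 · (1 − 1/5) · (1 − 1/37)
       = 185 · 144/185 = 144.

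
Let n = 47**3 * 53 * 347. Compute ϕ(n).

1828239088

φ(47^3) = 47^3 − 47^2 = 103823 − 2209 = 101614.
φ(53) = 53 − 1 = 52.
φ(347) = 347 − 1 = 346.
Multiply: 101614 · 52 · 346 = 1828239088.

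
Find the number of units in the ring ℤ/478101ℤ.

274560

478101 = 3 · 13^2 · 23 · 41.
φ(3) = 3 − 1 = 2.
φ(13^2) = 13^1·(13−1) = 13·12 = 156.
φ(23) = 23 − 1 = 22.
φ(41) = 41 − 1 = 40.
Multiply: 2 · 156 · 22 · 40 = 274560.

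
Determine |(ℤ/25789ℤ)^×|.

23040

Factor 25789: 25789 = 17 * 37 * 41.
φ(17) = 17 − 1 = 16.
φ(37) = 37 − 1 = 36.
φ(41) = 41 − 1 = 40.
Multiply: 16 · 36 · 40 = 23040.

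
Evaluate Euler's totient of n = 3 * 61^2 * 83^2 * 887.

44140449120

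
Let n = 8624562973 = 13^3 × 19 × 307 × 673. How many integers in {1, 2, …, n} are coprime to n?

φ(8624562973) = 8624562973 · (1 − 1/13) · (1 − 1/19) · (1 − 1/307) · (1 − 1/673)
       = 8624562973 · 44416512/51032917 = 7506390528.

7506390528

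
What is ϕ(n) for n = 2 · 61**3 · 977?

217901760

φ(443520874) = 443520874 · (1 − 1/2) · (1 − 1/61) · (1 − 1/977)
       = 443520874 · 58560/119194 = 217901760.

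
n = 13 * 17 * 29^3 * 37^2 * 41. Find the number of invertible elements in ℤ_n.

240890388480

φ(13) = 13 − 1 = 12.
φ(17) = 17 − 1 = 16.
φ(29^3) = 29^2·(29−1) = 841·28 = 23548.
φ(37^2) = 37^2 − 37^1 = 1369 − 37 = 1332.
φ(41) = 41 − 1 = 40.
φ(302533570001) = 12 × 16 × 23548 × 1332 × 40 = 240890388480.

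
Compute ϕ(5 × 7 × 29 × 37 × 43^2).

φ(69439195) = 69439195 · (1 − 1/5) · (1 − 1/7) · (1 − 1/29) · (1 − 1/37) · (1 − 1/43)
       = 69439195 · 1016064/1614865 = 43690752.

43690752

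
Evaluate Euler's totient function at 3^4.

φ(3^4) = 3^3·(3−1) = 27·2 = 54.

54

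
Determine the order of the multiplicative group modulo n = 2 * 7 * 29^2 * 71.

341040

φ(2) = 2 − 1 = 1.
φ(7) = 7 − 1 = 6.
φ(29^2) = 29^2 − 29^1 = 841 − 29 = 812.
φ(71) = 71 − 1 = 70.
Since φ is multiplicative, φ(835954) = 1 · 6 · 812 · 70 = 341040.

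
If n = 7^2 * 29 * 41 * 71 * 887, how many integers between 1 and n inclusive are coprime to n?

φ(7^2) = 7^2 − 7^1 = 49 − 7 = 42.
φ(29) = 29 − 1 = 28.
φ(41) = 41 − 1 = 40.
φ(71) = 71 − 1 = 70.
φ(887) = 887 − 1 = 886.
Since φ is multiplicative, φ(3669102997) = 42 · 28 · 40 · 70 · 886 = 2917420800.

2917420800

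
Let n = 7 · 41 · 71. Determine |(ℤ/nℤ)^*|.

φ(7) = 7 − 1 = 6.
φ(41) = 41 − 1 = 40.
φ(71) = 71 − 1 = 70.
Since φ is multiplicative, φ(20377) = 6 · 40 · 70 = 16800.

16800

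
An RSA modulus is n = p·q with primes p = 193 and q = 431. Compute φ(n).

82560

φ(83183) = 83183 · (1 − 1/193) · (1 − 1/431)
       = 83183 · 82560/83183 = 82560.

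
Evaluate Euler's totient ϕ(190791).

112896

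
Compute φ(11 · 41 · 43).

φ(19393) = 19393 · (1 − 1/11) · (1 − 1/41) · (1 − 1/43)
       = 19393 · 16800/19393 = 16800.

16800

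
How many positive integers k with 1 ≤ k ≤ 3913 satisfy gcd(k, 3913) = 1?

3024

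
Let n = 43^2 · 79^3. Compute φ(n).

879157188

φ(43^2) = 43^2 − 43^1 = 1849 − 43 = 1806.
φ(79^3) = 79^2·(79−1) = 6241·78 = 486798.
φ(911629111) = 1806 × 486798 = 879157188.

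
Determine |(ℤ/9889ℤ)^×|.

Factor 9889: 9889 = 11 * 29 * 31.
φ(9889) = 9889 · (1 − 1/11) · (1 − 1/29) · (1 − 1/31)
       = 9889 · 8400/9889 = 8400.

8400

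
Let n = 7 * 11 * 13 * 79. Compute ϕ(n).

56160

φ(7) = 7 − 1 = 6.
φ(11) = 11 − 1 = 10.
φ(13) = 13 − 1 = 12.
φ(79) = 79 − 1 = 78.
Multiply: 6 · 10 · 12 · 78 = 56160.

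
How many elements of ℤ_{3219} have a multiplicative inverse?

Factor 3219: 3219 = 3 · 29 · 37.
φ(3) = 3 − 1 = 2.
φ(29) = 29 − 1 = 28.
φ(37) = 37 − 1 = 36.
Since φ is multiplicative, φ(3219) = 2 · 28 · 36 = 2016.

2016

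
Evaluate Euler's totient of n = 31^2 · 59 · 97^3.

φ(31^2) = 31^1·(31−1) = 31·30 = 930.
φ(59) = 59 − 1 = 58.
φ(97^3) = 97^3 − 97^2 = 912673 − 9409 = 903264.
Since φ is multiplicative, φ(51747646427) = 930 · 58 · 903264 = 48722060160.

48722060160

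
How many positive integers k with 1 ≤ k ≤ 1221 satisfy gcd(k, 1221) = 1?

1221 = 3 * 11 * 37.
φ(3) = 3 − 1 = 2.
φ(11) = 11 − 1 = 10.
φ(37) = 37 − 1 = 36.
Multiply: 2 · 10 · 36 = 720.

720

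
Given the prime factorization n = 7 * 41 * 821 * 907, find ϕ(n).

178300800

φ(213713689) = 213713689 · (1 − 1/7) · (1 − 1/41) · (1 − 1/821) · (1 − 1/907)
       = 213713689 · 178300800/213713689 = 178300800.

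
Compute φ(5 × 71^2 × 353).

6997760

φ(5) = 5 − 1 = 4.
φ(71^2) = 71^2 − 71^1 = 5041 − 71 = 4970.
φ(353) = 353 − 1 = 352.
φ(8897365) = 4 × 4970 × 352 = 6997760.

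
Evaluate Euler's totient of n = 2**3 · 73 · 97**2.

2681856

φ(2^3) = 2^2·(2−1) = 4·1 = 4.
φ(73) = 73 − 1 = 72.
φ(97^2) = 97^2 − 97^1 = 9409 − 97 = 9312.
φ(5494856) = 4 × 72 × 9312 = 2681856.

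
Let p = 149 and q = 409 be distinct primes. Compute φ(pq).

60384

φ(n) = (p − 1)(q − 1) = (149−1)(409−1) = 148·408 = 60384.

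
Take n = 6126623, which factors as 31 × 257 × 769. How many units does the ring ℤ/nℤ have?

5898240

φ(31) = 31 − 1 = 30.
φ(257) = 257 − 1 = 256.
φ(769) = 769 − 1 = 768.
Since φ is multiplicative, φ(6126623) = 30 · 256 · 768 = 5898240.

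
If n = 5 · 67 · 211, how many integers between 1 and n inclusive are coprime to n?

55440

φ(70685) = 70685 · (1 − 1/5) · (1 − 1/67) · (1 − 1/211)
       = 70685 · 55440/70685 = 55440.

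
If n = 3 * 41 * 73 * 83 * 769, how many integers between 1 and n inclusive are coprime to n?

φ(573102633) = 573102633 · (1 − 1/3) · (1 − 1/41) · (1 − 1/73) · (1 − 1/83) · (1 − 1/769)
       = 573102633 · 362741760/573102633 = 362741760.

362741760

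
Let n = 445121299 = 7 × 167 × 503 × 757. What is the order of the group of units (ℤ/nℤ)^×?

φ(445121299) = 445121299 · (1 − 1/7) · (1 − 1/167) · (1 − 1/503) · (1 − 1/757)
       = 445121299 · 377993952/445121299 = 377993952.

377993952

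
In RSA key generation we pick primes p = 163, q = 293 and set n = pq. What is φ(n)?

φ(n) = (p − 1)(q − 1) = (163−1)(293−1) = 162·292 = 47304.

47304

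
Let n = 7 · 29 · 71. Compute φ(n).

11760

φ(14413) = 14413 · (1 − 1/7) · (1 − 1/29) · (1 − 1/71)
       = 14413 · 11760/14413 = 11760.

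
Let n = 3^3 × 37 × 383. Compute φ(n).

φ(382617) = 382617 · (1 − 1/3) · (1 − 1/37) · (1 − 1/383)
       = 382617 · 27504/42513 = 247536.

247536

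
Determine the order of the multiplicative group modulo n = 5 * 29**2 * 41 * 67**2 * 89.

φ(5) = 5 − 1 = 4.
φ(29^2) = 29^2 − 29^1 = 841 − 29 = 812.
φ(41) = 41 − 1 = 40.
φ(67^2) = 67^1·(67−1) = 67·66 = 4422.
φ(89) = 89 − 1 = 88.
φ(68879418005) = 4 × 812 × 40 × 4422 × 88 = 50556549120.

50556549120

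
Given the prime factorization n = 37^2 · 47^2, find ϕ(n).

φ(3024121) = 3024121 · (1 − 1/37) · (1 − 1/47)
       = 3024121 · 1656/1739 = 2879784.

2879784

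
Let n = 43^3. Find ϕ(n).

77658

φ(79507) = 79507 · (1 − 1/43)
       = 79507 · 42/43 = 77658.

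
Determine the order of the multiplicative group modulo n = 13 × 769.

9216

φ(13) = 13 − 1 = 12.
φ(769) = 769 − 1 = 768.
φ(9997) = 12 × 768 = 9216.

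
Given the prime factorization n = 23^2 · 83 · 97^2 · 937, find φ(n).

361645599744

φ(23^2) = 23^2 − 23^1 = 529 − 23 = 506.
φ(83) = 83 − 1 = 82.
φ(97^2) = 97^1·(97−1) = 97·96 = 9312.
φ(937) = 937 − 1 = 936.
Multiply: 506 · 82 · 9312 · 936 = 361645599744.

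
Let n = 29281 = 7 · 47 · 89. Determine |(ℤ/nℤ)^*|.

24288

φ(7) = 7 − 1 = 6.
φ(47) = 47 − 1 = 46.
φ(89) = 89 − 1 = 88.
φ(29281) = 6 × 46 × 88 = 24288.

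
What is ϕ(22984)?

9984

Prime factorization: 22984 = 2^3 × 13^2 × 17.
φ(2^3) = 2^2·(2−1) = 4·1 = 4.
φ(13^2) = 13^2 − 13^1 = 169 − 13 = 156.
φ(17) = 17 − 1 = 16.
φ(22984) = 4 × 156 × 16 = 9984.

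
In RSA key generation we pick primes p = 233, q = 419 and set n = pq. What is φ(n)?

96976

φ(pq) = (p−1)(q−1) = 232 · 418 = 96976.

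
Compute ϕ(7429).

First factor: 7429 = 17 · 19 · 23.
φ(17) = 17 − 1 = 16.
φ(19) = 19 − 1 = 18.
φ(23) = 23 − 1 = 22.
Since φ is multiplicative, φ(7429) = 16 · 18 · 22 = 6336.

6336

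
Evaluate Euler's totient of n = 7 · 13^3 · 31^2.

11316240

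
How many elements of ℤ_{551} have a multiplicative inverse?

Factor 551: 551 = 19 · 29.
φ(551) = 551 · (1 − 1/19) · (1 − 1/29)
       = 551 · 504/551 = 504.

504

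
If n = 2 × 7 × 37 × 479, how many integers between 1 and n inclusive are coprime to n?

103248

φ(2) = 2 − 1 = 1.
φ(7) = 7 − 1 = 6.
φ(37) = 37 − 1 = 36.
φ(479) = 479 − 1 = 478.
φ(248122) = 1 × 6 × 36 × 478 = 103248.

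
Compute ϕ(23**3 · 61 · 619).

431537040

φ(23^3) = 23^3 − 23^2 = 12167 − 529 = 11638.
φ(61) = 61 − 1 = 60.
φ(619) = 619 − 1 = 618.
φ(459413753) = 11638 × 60 × 618 = 431537040.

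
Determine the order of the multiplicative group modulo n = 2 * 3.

φ(6) = 6 · (1 − 1/2) · (1 − 1/3)
       = 6 · 2/6 = 2.

2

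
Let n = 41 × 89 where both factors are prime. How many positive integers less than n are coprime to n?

φ(pq) = (p−1)(q−1) = 40 · 88 = 3520.

3520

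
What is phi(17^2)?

272

φ(17^2) = 17^1·(17−1) = 17·16 = 272.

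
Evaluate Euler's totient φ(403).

First factor: 403 = 13 × 31.
φ(403) = 403 · (1 − 1/13) · (1 − 1/31)
       = 403 · 360/403 = 360.

360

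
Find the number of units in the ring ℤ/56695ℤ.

39424

First factor: 56695 = 5 * 17 * 23 * 29.
φ(5) = 5 − 1 = 4.
φ(17) = 17 − 1 = 16.
φ(23) = 23 − 1 = 22.
φ(29) = 29 − 1 = 28.
φ(56695) = 4 × 16 × 22 × 28 = 39424.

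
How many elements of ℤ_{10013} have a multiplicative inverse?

8640

First factor: 10013 = 17 · 19 · 31.
φ(10013) = 10013 · (1 − 1/17) · (1 − 1/19) · (1 − 1/31)
       = 10013 · 8640/10013 = 8640.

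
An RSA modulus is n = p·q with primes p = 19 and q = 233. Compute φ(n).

4176

φ(19) = 19 − 1 = 18.
φ(233) = 233 − 1 = 232.
φ(4427) = 18 × 232 = 4176.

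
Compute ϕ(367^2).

134322

φ(134689) = 134689 · (1 − 1/367)
       = 134689 · 366/367 = 134322.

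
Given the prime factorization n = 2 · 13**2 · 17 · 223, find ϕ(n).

554112

φ(1281358) = 1281358 · (1 − 1/2) · (1 − 1/13) · (1 − 1/17) · (1 − 1/223)
       = 1281358 · 42624/98566 = 554112.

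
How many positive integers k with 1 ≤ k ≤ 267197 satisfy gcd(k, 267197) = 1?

First factor: 267197 = 7^3 * 19 * 41.
φ(7^3) = 7^3 − 7^2 = 343 − 49 = 294.
φ(19) = 19 − 1 = 18.
φ(41) = 41 − 1 = 40.
Since φ is multiplicative, φ(267197) = 294 · 18 · 40 = 211680.

211680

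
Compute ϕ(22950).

First factor: 22950 = 2 × 3**3 × 5**2 × 17.
φ(22950) = 22950 · (1 − 1/2) · (1 − 1/3) · (1 − 1/5) · (1 − 1/17)
       = 22950 · 128/510 = 5760.

5760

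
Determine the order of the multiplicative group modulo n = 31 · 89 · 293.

φ(808387) = 808387 · (1 − 1/31) · (1 − 1/89) · (1 − 1/293)
       = 808387 · 770880/808387 = 770880.

770880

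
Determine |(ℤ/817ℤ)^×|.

756

Factor 817: 817 = 19 · 43.
φ(817) = 817 · (1 − 1/19) · (1 − 1/43)
       = 817 · 756/817 = 756.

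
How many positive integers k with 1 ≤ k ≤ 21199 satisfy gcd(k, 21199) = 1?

Factor 21199: 21199 = 17 · 29 · 43.
φ(17) = 17 − 1 = 16.
φ(29) = 29 − 1 = 28.
φ(43) = 43 − 1 = 42.
Since φ is multiplicative, φ(21199) = 16 · 28 · 42 = 18816.

18816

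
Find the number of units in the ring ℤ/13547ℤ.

11880

13547 = 19 × 23 × 31.
φ(19) = 19 − 1 = 18.
φ(23) = 23 − 1 = 22.
φ(31) = 31 − 1 = 30.
Multiply: 18 · 22 · 30 = 11880.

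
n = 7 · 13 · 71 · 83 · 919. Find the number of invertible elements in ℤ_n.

φ(492825697) = 492825697 · (1 − 1/7) · (1 − 1/13) · (1 − 1/71) · (1 − 1/83) · (1 − 1/919)
       = 492825697 · 379391040/492825697 = 379391040.

379391040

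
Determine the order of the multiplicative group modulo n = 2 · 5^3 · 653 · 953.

62070400

φ(155577250) = 155577250 · (1 − 1/2) · (1 − 1/5) · (1 − 1/653) · (1 − 1/953)
       = 155577250 · 2482816/6223090 = 62070400.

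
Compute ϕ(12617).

10800

First factor: 12617 = 11 * 31 * 37.
φ(12617) = 12617 · (1 − 1/11) · (1 − 1/31) · (1 − 1/37)
       = 12617 · 10800/12617 = 10800.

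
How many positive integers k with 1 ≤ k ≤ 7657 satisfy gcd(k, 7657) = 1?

Prime factorization: 7657 = 13 · 19 · 31.
φ(13) = 13 − 1 = 12.
φ(19) = 19 − 1 = 18.
φ(31) = 31 − 1 = 30.
φ(7657) = 12 × 18 × 30 = 6480.

6480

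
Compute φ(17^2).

φ(289) = 289 · (1 − 1/17)
       = 289 · 16/17 = 272.

272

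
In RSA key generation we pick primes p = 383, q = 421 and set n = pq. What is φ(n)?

160440

φ(161243) = 161243 · (1 − 1/383) · (1 − 1/421)
       = 161243 · 160440/161243 = 160440.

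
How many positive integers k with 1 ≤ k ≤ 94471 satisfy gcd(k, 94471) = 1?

85176

Factor 94471: 94471 = 13**3 * 43.
φ(13^3) = 13^3 − 13^2 = 2197 − 169 = 2028.
φ(43) = 43 − 1 = 42.
Multiply: 2028 · 42 = 85176.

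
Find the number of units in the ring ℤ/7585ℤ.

5760

Prime factorization: 7585 = 5 · 37 · 41.
φ(7585) = 7585 · (1 − 1/5) · (1 − 1/37) · (1 − 1/41)
       = 7585 · 5760/7585 = 5760.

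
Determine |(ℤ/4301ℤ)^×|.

3520

First factor: 4301 = 11 × 17 × 23.
φ(4301) = 4301 · (1 − 1/11) · (1 − 1/17) · (1 − 1/23)
       = 4301 · 3520/4301 = 3520.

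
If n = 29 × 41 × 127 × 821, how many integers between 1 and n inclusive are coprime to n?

115718400

φ(29) = 29 − 1 = 28.
φ(41) = 41 − 1 = 40.
φ(127) = 127 − 1 = 126.
φ(821) = 821 − 1 = 820.
Multiply: 28 · 40 · 126 · 820 = 115718400.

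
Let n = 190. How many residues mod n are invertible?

190 = 2 · 5 · 19.
φ(2) = 2 − 1 = 1.
φ(5) = 5 − 1 = 4.
φ(19) = 19 − 1 = 18.
Since φ is multiplicative, φ(190) = 1 · 4 · 18 = 72.

72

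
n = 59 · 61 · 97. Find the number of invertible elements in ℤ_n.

φ(349103) = 349103 · (1 − 1/59) · (1 − 1/61) · (1 − 1/97)
       = 349103 · 334080/349103 = 334080.

334080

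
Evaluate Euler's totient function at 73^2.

φ(5329) = 5329 · (1 − 1/73)
       = 5329 · 72/73 = 5256.

5256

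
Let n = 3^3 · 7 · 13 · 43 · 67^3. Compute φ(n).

16126786368

φ(31775911713) = 31775911713 · (1 − 1/3) · (1 − 1/7) · (1 − 1/13) · (1 − 1/43) · (1 − 1/67)
       = 31775911713 · 399168/786513 = 16126786368.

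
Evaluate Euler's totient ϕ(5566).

Factor 5566: 5566 = 2 · 11**2 · 23.
φ(5566) = 5566 · (1 − 1/2) · (1 − 1/11) · (1 − 1/23)
       = 5566 · 220/506 = 2420.

2420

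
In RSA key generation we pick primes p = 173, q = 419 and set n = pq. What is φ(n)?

71896

φ(n) = (p − 1)(q − 1) = (173−1)(419−1) = 172·418 = 71896.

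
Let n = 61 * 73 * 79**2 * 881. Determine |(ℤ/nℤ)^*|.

23425459200

φ(24484023413) = 24484023413 · (1 − 1/61) · (1 − 1/73) · (1 − 1/79) · (1 − 1/881)
       = 24484023413 · 296524800/309924347 = 23425459200.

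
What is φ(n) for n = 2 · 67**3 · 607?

φ(2) = 2 − 1 = 1.
φ(67^3) = 67^3 − 67^2 = 300763 − 4489 = 296274.
φ(607) = 607 − 1 = 606.
Since φ is multiplicative, φ(365126282) = 1 · 296274 · 606 = 179542044.

179542044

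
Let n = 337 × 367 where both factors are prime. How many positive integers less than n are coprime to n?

φ(337) = 337 − 1 = 336.
φ(367) = 367 − 1 = 366.
Multiply: 336 · 366 = 122976.

122976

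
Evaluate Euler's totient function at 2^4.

8

φ(2^4) = 2^3·(2−1) = 8·1 = 8.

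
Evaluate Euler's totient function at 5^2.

20

φ(25) = 25 · (1 − 1/5)
       = 25 · 4/5 = 20.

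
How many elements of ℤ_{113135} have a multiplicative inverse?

77440

Prime factorization: 113135 = 5 · 11^3 · 17.
φ(5) = 5 − 1 = 4.
φ(11^3) = 11^2·(11−1) = 121·10 = 1210.
φ(17) = 17 − 1 = 16.
φ(113135) = 4 × 1210 × 16 = 77440.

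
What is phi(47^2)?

2162

φ(2209) = 2209 · (1 − 1/47)
       = 2209 · 46/47 = 2162.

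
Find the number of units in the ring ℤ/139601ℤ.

139601 = 7^3 × 11 × 37.
φ(7^3) = 7^2·(7−1) = 49·6 = 294.
φ(11) = 11 − 1 = 10.
φ(37) = 37 − 1 = 36.
φ(139601) = 294 × 10 × 36 = 105840.

105840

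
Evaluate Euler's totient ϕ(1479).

1479 = 3 · 17 · 29.
φ(1479) = 1479 · (1 − 1/3) · (1 − 1/17) · (1 − 1/29)
       = 1479 · 896/1479 = 896.

896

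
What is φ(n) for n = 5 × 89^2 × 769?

φ(5) = 5 − 1 = 4.
φ(89^2) = 89^1·(89−1) = 89·88 = 7832.
φ(769) = 769 − 1 = 768.
Since φ is multiplicative, φ(30456245) = 4 · 7832 · 768 = 24059904.

24059904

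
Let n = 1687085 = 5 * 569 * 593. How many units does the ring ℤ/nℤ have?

φ(5) = 5 − 1 = 4.
φ(569) = 569 − 1 = 568.
φ(593) = 593 − 1 = 592.
Since φ is multiplicative, φ(1687085) = 4 · 568 · 592 = 1345024.

1345024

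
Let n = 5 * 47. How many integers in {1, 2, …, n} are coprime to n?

184

φ(235) = 235 · (1 − 1/5) · (1 − 1/47)
       = 235 · 184/235 = 184.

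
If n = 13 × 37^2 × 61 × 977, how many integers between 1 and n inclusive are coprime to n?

φ(1060647809) = 1060647809 · (1 − 1/13) · (1 − 1/37) · (1 − 1/61) · (1 − 1/977)
       = 1060647809 · 25297920/28666157 = 936023040.

936023040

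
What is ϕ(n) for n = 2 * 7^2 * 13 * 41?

20160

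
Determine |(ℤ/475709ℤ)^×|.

399168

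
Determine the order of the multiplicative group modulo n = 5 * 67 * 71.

18480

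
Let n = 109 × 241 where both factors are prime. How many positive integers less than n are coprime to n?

φ(n) = (p − 1)(q − 1) = (109−1)(241−1) = 108·240 = 25920.

25920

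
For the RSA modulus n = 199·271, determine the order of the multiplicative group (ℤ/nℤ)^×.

For distinct primes, φ(pq) = (p−1)(q−1) = 198 × 270 = 53460.

53460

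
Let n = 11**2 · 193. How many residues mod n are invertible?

φ(11^2) = 11^2 − 11^1 = 121 − 11 = 110.
φ(193) = 193 − 1 = 192.
Since φ is multiplicative, φ(23353) = 110 · 192 = 21120.

21120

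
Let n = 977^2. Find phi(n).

953552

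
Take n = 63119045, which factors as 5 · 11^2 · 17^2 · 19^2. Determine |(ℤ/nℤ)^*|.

40930560

φ(5) = 5 − 1 = 4.
φ(11^2) = 11^2 − 11^1 = 121 − 11 = 110.
φ(17^2) = 17^1·(17−1) = 17·16 = 272.
φ(19^2) = 19^2 − 19^1 = 361 − 19 = 342.
Since φ is multiplicative, φ(63119045) = 4 · 110 · 272 · 342 = 40930560.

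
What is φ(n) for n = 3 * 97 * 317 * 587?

35553792

φ(54148989) = 54148989 · (1 − 1/3) · (1 − 1/97) · (1 − 1/317) · (1 − 1/587)
       = 54148989 · 35553792/54148989 = 35553792.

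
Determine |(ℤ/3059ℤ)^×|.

2376

Prime factorization: 3059 = 7 * 19 * 23.
φ(3059) = 3059 · (1 − 1/7) · (1 − 1/19) · (1 − 1/23)
       = 3059 · 2376/3059 = 2376.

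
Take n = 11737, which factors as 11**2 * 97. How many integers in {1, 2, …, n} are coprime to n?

10560

φ(11^2) = 11^2 − 11^1 = 121 − 11 = 110.
φ(97) = 97 − 1 = 96.
Multiply: 110 · 96 = 10560.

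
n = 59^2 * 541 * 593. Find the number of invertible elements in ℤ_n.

1093944960

φ(1116750053) = 1116750053 · (1 − 1/59) · (1 − 1/541) · (1 − 1/593)
       = 1116750053 · 18541440/18927967 = 1093944960.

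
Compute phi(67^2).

4422

φ(4489) = 4489 · (1 − 1/67)
       = 4489 · 66/67 = 4422.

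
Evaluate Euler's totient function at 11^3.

φ(11^3) = 11^3 − 11^2 = 1331 − 121 = 1210.

1210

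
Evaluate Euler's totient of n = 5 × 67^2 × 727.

12841488

φ(16317515) = 16317515 · (1 − 1/5) · (1 − 1/67) · (1 − 1/727)
       = 16317515 · 191664/243545 = 12841488.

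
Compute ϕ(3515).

First factor: 3515 = 5 · 19 · 37.
φ(3515) = 3515 · (1 − 1/5) · (1 − 1/19) · (1 − 1/37)
       = 3515 · 2592/3515 = 2592.

2592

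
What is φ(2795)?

2016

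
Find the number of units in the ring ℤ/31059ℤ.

31059 = 3^2 · 7 · 17 · 29.
φ(31059) = 31059 · (1 − 1/3) · (1 − 1/7) · (1 − 1/17) · (1 − 1/29)
       = 31059 · 5376/10353 = 16128.

16128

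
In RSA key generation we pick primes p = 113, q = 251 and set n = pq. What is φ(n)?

28000

φ(pq) = (p−1)(q−1) = 112 · 250 = 28000.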